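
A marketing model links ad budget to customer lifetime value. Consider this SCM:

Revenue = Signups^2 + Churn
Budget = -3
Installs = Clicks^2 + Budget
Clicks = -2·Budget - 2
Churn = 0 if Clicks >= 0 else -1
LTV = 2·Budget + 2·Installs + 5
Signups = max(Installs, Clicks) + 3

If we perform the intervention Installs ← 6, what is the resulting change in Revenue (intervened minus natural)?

The intervention breaks the incoming arrows to Installs: Installs = Clicks^2 + Budget no longer applies, and Installs = 6.
Clicks = -2·Budget - 2  [with Budget=-3]  = 4
Signups = max(Installs, Clicks) + 3  [with Installs=6, Clicks=4]  = 9
Churn = 0 if Clicks >= 0 else -1  [with Clicks=4]  = 0
Revenue = Signups^2 + Churn  [with Signups=9, Churn=0]  = 81
Without intervention: Clicks = -2·Budget - 2  [with Budget=-3]  = 4; Installs = Clicks^2 + Budget  [with Clicks=4, Budget=-3]  = 13; Signups = max(Installs, Clicks) + 3  [with Installs=13, Clicks=4]  = 16; Churn = 0 if Clicks >= 0 else -1  [with Clicks=4]  = 0; Revenue = Signups^2 + Churn  [with Signups=16, Churn=0]  = 256.
Change = 81 − 256 = -175.

-175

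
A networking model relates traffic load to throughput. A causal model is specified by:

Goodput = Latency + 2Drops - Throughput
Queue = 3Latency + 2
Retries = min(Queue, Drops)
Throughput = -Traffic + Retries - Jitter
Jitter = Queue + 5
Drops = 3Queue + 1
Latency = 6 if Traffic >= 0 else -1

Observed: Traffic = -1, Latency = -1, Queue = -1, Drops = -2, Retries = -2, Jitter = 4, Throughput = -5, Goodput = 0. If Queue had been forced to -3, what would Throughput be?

The intervention breaks the incoming arrows to Queue: Queue = 3Latency + 2 no longer applies, and Queue = -3.
Drops = 3Queue + 1  [with Queue=-3]  = -8
Retries = min(Queue, Drops)  [with Queue=-3, Drops=-8]  = -8
Jitter = Queue + 5  [with Queue=-3]  = 2
Throughput = -Traffic + Retries - Jitter  [with Traffic=-1, Retries=-8, Jitter=2]  = -9

-9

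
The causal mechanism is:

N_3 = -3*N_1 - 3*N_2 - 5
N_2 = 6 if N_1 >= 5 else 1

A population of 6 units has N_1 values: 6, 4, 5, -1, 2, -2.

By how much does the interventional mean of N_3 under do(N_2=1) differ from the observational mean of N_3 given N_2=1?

Every unit gets N_2=1 under the intervention. N_3 values become -26, -20, -23, -5, -14, -2; E[N_3|do(N_2=1)] = -15.
E[N_3|N_2=1] averages over only the 4 units with N_2=1 (N_1 = 4, -1, 2, -2): N_3 = -20, -5, -14, -2, mean -10.25.
Difference = -15 − (-10.25) = -4.75.

-4.75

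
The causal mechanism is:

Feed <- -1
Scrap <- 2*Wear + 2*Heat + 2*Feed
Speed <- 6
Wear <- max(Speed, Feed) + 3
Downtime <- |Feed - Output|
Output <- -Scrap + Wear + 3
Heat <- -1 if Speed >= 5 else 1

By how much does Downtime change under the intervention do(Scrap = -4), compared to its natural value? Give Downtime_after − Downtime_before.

Under do(Scrap=-4), the mechanism Scrap <- 2*Wear + 2*Heat + 2*Feed is discarded; Scrap is fixed at -4.
Wear = max(Speed, Feed) + 3  [with Speed=6, Feed=-1]  = 9
Output = -Scrap + Wear + 3  [with Scrap=-4, Wear=9]  = 16
Downtime = |Feed - Output|  [with Feed=-1, Output=16]  = 17
Without intervention: Heat = -1 if Speed >= 5 else 1  [with Speed=6]  = -1; Wear = max(Speed, Feed) + 3  [with Speed=6, Feed=-1]  = 9; Scrap = 2*Wear + 2*Heat + 2*Feed  [with Wear=9, Heat=-1, Feed=-1]  = 14; Output = -Scrap + Wear + 3  [with Scrap=14, Wear=9]  = -2; Downtime = |Feed - Output|  [with Feed=-1, Output=-2]  = 1.
Change = 17 − 1 = 16.

16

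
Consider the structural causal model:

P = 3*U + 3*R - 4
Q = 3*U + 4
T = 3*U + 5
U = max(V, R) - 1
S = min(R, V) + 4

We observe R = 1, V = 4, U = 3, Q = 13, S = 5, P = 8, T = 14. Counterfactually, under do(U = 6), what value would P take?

The intervention breaks the incoming arrows to U: U = max(V, R) - 1 no longer applies, and U = 6.
P = 3*U + 3*R - 4  [with U=6, R=1]  = 17

17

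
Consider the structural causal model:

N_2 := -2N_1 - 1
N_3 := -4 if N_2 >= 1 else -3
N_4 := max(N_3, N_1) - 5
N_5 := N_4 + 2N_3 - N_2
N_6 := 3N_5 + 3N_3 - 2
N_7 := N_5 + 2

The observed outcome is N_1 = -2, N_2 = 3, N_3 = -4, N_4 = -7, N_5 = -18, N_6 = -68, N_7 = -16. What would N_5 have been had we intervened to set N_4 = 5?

Intervening sets N_4 = 5 and removes its equation (N_4 := max(N_3, N_1) - 5).
N_2 = -2N_1 - 1  [with N_1=-2]  = 3
N_3 = -4 if N_2 >= 1 else -3  [with N_2=3]  = -4
N_5 = N_4 + 2N_3 - N_2  [with N_4=5, N_3=-4, N_2=3]  = -6

-6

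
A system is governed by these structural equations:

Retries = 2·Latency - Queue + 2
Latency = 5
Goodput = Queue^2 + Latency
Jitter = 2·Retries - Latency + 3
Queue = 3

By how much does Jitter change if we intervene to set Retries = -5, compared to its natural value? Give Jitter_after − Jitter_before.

The intervention breaks the incoming arrows to Retries: Retries = 2·Latency - Queue + 2 no longer applies, and Retries = -5.
Jitter = 2·Retries - Latency + 3  [with Retries=-5, Latency=5]  = -12
Without intervention: Retries = 2·Latency - Queue + 2  [with Latency=5, Queue=3]  = 9; Jitter = 2·Retries - Latency + 3  [with Retries=9, Latency=5]  = 16.
Change = -12 − 16 = -28.

-28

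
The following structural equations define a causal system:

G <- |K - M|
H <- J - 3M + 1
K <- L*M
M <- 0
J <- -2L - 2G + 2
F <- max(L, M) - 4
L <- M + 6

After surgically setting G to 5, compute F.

2

Intervening sets G = 5 and removes its equation (G <- |K - M|).
No directed path runs from G to F, so F keeps its natural value.
L = M + 6  [with M=0]  = 6
F = max(L, M) - 4  [with L=6, M=0]  = 2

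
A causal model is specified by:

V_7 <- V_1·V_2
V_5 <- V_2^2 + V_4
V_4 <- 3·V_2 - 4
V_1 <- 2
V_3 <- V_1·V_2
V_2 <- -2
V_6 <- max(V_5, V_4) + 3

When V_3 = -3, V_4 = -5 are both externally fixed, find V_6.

Setting V_3 = -3, V_4 = -5 by intervention discards those variables' equations.
V_5 = V_2^2 + V_4  [with V_2=-2, V_4=-5]  = -1
V_6 = max(V_5, V_4) + 3  [with V_5=-1, V_4=-5]  = 2

2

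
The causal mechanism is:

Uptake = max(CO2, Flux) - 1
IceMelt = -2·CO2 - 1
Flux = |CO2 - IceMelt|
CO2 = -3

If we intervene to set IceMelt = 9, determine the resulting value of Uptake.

11

Under do(IceMelt=9), the mechanism IceMelt = -2·CO2 - 1 is discarded; IceMelt is fixed at 9.
Flux = |CO2 - IceMelt|  [with CO2=-3, IceMelt=9]  = 12
Uptake = max(CO2, Flux) - 1  [with CO2=-3, Flux=12]  = 11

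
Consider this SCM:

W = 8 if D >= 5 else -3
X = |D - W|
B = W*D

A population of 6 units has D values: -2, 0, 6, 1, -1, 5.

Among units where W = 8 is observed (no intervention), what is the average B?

Observing W=8 restricts to units where W's equation naturally yields 8: D ∈ {6, 5}. In that subpopulation B = 48, 40, mean 44.

44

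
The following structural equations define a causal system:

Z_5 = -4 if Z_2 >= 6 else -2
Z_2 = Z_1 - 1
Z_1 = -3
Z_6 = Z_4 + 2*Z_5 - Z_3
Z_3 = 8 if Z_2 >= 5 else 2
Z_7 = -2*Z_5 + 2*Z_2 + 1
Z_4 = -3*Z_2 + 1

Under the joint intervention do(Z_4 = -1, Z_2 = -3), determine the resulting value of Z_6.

The joint intervention fixes Z_4 = -1, Z_2 = -3, removing each variable's own equation.
Z_3 = 8 if Z_2 >= 5 else 2  [with Z_2=-3]  = 2
Z_5 = -4 if Z_2 >= 6 else -2  [with Z_2=-3]  = -2
Z_6 = Z_4 + 2*Z_5 - Z_3  [with Z_4=-1, Z_5=-2, Z_3=2]  = -7

-7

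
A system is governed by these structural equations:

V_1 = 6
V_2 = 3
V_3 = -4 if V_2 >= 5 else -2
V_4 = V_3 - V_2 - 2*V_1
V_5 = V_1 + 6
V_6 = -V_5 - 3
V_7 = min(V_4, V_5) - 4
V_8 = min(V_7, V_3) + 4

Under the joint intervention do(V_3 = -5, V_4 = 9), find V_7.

5

Under do(V_3 = -5, V_4 = 9), each intervened variable's structural equation is replaced by its fixed value.
V_5 = V_1 + 6  [with V_1=6]  = 12
V_7 = min(V_4, V_5) - 4  [with V_4=9, V_5=12]  = 5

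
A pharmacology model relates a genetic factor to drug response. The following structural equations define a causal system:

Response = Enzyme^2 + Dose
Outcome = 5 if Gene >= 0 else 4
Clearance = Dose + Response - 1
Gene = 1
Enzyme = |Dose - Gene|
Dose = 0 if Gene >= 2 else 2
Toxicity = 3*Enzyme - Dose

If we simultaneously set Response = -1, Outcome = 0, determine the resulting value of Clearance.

The joint intervention fixes Response = -1, Outcome = 0, removing each variable's own equation.
Dose = 0 if Gene >= 2 else 2  [with Gene=1]  = 2
Clearance = Dose + Response - 1  [with Dose=2, Response=-1]  = 0

0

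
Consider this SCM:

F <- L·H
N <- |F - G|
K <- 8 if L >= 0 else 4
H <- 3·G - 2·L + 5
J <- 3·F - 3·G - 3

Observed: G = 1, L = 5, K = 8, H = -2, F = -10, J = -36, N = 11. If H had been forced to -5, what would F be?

Intervening sets H = -5 and removes its equation (H <- 3·G - 2·L + 5).
F = L·H  [with L=5, H=-5]  = -25

-25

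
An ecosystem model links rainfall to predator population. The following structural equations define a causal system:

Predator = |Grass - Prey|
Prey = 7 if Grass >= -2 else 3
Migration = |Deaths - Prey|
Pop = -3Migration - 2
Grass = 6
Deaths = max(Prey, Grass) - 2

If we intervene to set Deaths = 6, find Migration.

Intervening sets Deaths = 6 and removes its equation (Deaths = max(Prey, Grass) - 2).
Prey = 7 if Grass >= -2 else 3  [with Grass=6]  = 7
Migration = |Deaths - Prey|  [with Deaths=6, Prey=7]  = 1

1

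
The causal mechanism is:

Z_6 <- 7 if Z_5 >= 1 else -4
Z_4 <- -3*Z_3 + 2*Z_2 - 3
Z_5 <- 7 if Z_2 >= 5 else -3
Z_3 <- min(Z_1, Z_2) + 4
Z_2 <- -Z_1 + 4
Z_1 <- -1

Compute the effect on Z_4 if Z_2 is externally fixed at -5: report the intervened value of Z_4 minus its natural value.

Under do(Z_2=-5), the mechanism Z_2 <- -Z_1 + 4 is discarded; Z_2 is fixed at -5.
Z_3 = min(Z_1, Z_2) + 4  [with Z_1=-1, Z_2=-5]  = -1
Z_4 = -3*Z_3 + 2*Z_2 - 3  [with Z_3=-1, Z_2=-5]  = -10
Without intervention: Z_2 = -Z_1 + 4  [with Z_1=-1]  = 5; Z_3 = min(Z_1, Z_2) + 4  [with Z_1=-1, Z_2=5]  = 3; Z_4 = -3*Z_3 + 2*Z_2 - 3  [with Z_3=3, Z_2=5]  = -2.
Change = -10 − (-2) = -8.

-8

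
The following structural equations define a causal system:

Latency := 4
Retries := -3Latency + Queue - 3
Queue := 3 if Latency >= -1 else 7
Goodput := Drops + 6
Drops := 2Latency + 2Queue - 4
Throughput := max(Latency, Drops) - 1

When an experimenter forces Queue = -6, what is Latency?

4

Under do(Queue=-6), the mechanism Queue := 3 if Latency >= -1 else 7 is discarded; Queue is fixed at -6.
Latency is not downstream of the intervention, so its value is determined by the original equations.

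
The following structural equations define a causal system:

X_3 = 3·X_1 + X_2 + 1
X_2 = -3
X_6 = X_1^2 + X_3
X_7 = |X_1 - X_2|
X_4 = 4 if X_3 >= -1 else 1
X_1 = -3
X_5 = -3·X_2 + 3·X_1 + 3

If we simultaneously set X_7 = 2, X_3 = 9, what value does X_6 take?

Setting X_7 = 2, X_3 = 9 by intervention discards those variables' equations.
X_6 = X_1^2 + X_3  [with X_1=-3, X_3=9]  = 18

18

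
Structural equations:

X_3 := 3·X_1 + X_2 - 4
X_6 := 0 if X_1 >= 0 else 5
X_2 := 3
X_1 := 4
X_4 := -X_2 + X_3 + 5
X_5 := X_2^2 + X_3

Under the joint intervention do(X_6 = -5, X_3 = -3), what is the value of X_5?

6

Under do(X_6 = -5, X_3 = -3), each intervened variable's structural equation is replaced by its fixed value.
X_5 = X_2^2 + X_3  [with X_2=3, X_3=-3]  = 6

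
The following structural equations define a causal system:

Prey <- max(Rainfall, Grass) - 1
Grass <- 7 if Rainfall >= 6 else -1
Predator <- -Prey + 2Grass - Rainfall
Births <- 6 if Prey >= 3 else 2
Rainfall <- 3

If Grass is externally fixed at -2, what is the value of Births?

2

do(Grass=-2) replaces the equation Grass <- 7 if Rainfall >= 6 else -1 with the constant Grass = -2.
Prey = max(Rainfall, Grass) - 1  [with Rainfall=3, Grass=-2]  = 2
Births = 6 if Prey >= 3 else 2  [with Prey=2]  = 2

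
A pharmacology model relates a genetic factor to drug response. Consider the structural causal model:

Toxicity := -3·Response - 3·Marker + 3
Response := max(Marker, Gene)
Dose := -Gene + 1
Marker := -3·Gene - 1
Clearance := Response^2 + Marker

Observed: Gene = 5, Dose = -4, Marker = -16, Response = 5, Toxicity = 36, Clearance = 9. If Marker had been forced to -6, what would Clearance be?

19

The intervention breaks the incoming arrows to Marker: Marker := -3·Gene - 1 no longer applies, and Marker = -6.
Response = max(Marker, Gene)  [with Marker=-6, Gene=5]  = 5
Clearance = Response^2 + Marker  [with Response=5, Marker=-6]  = 19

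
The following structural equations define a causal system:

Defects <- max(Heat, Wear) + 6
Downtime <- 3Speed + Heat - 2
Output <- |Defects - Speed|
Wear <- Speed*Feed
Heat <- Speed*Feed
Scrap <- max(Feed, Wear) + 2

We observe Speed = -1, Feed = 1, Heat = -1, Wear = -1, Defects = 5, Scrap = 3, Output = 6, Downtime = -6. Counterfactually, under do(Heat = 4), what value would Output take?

11

The intervention breaks the incoming arrows to Heat: Heat <- Speed*Feed no longer applies, and Heat = 4.
Wear = Speed*Feed  [with Speed=-1, Feed=1]  = -1
Defects = max(Heat, Wear) + 6  [with Heat=4, Wear=-1]  = 10
Output = |Defects - Speed|  [with Defects=10, Speed=-1]  = 11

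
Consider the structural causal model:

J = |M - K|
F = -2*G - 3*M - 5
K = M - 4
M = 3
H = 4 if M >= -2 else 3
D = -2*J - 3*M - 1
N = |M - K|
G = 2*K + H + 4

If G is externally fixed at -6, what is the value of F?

-2

do(G=-6) replaces the equation G = 2*K + H + 4 with the constant G = -6.
F = -2*G - 3*M - 5  [with G=-6, M=3]  = -2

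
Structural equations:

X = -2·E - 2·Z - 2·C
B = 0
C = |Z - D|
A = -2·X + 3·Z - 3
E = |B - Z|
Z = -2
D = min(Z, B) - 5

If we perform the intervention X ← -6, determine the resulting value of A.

3

Intervening sets X = -6 and removes its equation (X = -2·E - 2·Z - 2·C).
A = -2·X + 3·Z - 3  [with X=-6, Z=-2]  = 3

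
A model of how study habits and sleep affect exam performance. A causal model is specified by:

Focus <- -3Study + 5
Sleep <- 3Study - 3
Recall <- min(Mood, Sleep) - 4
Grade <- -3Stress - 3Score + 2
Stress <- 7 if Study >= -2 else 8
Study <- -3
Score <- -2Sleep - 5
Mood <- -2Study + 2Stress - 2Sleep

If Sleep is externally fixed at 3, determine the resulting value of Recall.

Under do(Sleep=3), the mechanism Sleep <- 3Study - 3 is discarded; Sleep is fixed at 3.
Stress = 7 if Study >= -2 else 8  [with Study=-3]  = 8
Mood = -2Study + 2Stress - 2Sleep  [with Study=-3, Stress=8, Sleep=3]  = 16
Recall = min(Mood, Sleep) - 4  [with Mood=16, Sleep=3]  = -1

-1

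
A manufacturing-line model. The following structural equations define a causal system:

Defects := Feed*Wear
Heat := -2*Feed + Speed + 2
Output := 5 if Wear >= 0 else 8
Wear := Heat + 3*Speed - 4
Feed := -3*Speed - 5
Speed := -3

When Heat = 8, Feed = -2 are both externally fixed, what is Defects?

10

Setting Heat = 8, Feed = -2 by intervention discards those variables' equations.
Wear = Heat + 3*Speed - 4  [with Heat=8, Speed=-3]  = -5
Defects = Feed*Wear  [with Feed=-2, Wear=-5]  = 10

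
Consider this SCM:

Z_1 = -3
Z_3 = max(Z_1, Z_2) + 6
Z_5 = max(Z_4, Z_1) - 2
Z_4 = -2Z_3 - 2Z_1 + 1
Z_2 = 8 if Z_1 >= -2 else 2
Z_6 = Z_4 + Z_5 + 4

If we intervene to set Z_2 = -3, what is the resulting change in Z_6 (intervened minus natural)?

Under do(Z_2=-3), the mechanism Z_2 = 8 if Z_1 >= -2 else 2 is discarded; Z_2 is fixed at -3.
Z_3 = max(Z_1, Z_2) + 6  [with Z_1=-3, Z_2=-3]  = 3
Z_4 = -2Z_3 - 2Z_1 + 1  [with Z_3=3, Z_1=-3]  = 1
Z_5 = max(Z_4, Z_1) - 2  [with Z_4=1, Z_1=-3]  = -1
Z_6 = Z_4 + Z_5 + 4  [with Z_4=1, Z_5=-1]  = 4
Without intervention: Z_2 = 8 if Z_1 >= -2 else 2  [with Z_1=-3]  = 2; Z_3 = max(Z_1, Z_2) + 6  [with Z_1=-3, Z_2=2]  = 8; Z_4 = -2Z_3 - 2Z_1 + 1  [with Z_3=8, Z_1=-3]  = -9; Z_5 = max(Z_4, Z_1) - 2  [with Z_4=-9, Z_1=-3]  = -5; Z_6 = Z_4 + Z_5 + 4  [with Z_4=-9, Z_5=-5]  = -10.
Change = 4 − (-10) = 14.

14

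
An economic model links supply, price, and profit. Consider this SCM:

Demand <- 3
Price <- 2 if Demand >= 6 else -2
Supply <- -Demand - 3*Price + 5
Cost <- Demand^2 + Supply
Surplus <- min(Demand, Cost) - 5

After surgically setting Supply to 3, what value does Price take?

Under do(Supply=3), the mechanism Supply <- -Demand - 3*Price + 5 is discarded; Supply is fixed at 3.
Since Price is not a descendant of the intervened variable, it is unaffected.
Price = 2 if Demand >= 6 else -2  [with Demand=3]  = -2

-2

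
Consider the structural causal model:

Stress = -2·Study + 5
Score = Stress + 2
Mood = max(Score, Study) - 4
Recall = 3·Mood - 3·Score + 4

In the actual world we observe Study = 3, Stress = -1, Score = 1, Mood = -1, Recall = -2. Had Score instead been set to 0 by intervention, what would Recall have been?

1

do(Score=0) replaces the equation Score = Stress + 2 with the constant Score = 0.
Mood = max(Score, Study) - 4  [with Score=0, Study=3]  = -1
Recall = 3·Mood - 3·Score + 4  [with Mood=-1, Score=0]  = 1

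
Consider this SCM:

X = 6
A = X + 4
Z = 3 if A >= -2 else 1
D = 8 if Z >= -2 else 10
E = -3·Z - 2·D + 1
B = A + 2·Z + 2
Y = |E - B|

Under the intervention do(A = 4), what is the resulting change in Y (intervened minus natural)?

-6

Under do(A=4), the mechanism A = X + 4 is discarded; A is fixed at 4.
Z = 3 if A >= -2 else 1  [with A=4]  = 3
D = 8 if Z >= -2 else 10  [with Z=3]  = 8
E = -3·Z - 2·D + 1  [with Z=3, D=8]  = -24
B = A + 2·Z + 2  [with A=4, Z=3]  = 12
Y = |E - B|  [with E=-24, B=12]  = 36
Without intervention: A = X + 4  [with X=6]  = 10; Z = 3 if A >= -2 else 1  [with A=10]  = 3; D = 8 if Z >= -2 else 10  [with Z=3]  = 8; E = -3·Z - 2·D + 1  [with Z=3, D=8]  = -24; B = A + 2·Z + 2  [with A=10, Z=3]  = 18; Y = |E - B|  [with E=-24, B=18]  = 42.
Change = 36 − 42 = -6.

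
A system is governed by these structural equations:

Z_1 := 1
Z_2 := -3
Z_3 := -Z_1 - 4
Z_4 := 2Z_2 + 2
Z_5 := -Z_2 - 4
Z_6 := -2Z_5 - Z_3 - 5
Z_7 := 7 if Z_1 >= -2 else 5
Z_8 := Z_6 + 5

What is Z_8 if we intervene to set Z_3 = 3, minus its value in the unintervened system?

The intervention breaks the incoming arrows to Z_3: Z_3 := -Z_1 - 4 no longer applies, and Z_3 = 3.
Z_5 = -Z_2 - 4  [with Z_2=-3]  = -1
Z_6 = -2Z_5 - Z_3 - 5  [with Z_5=-1, Z_3=3]  = -6
Z_8 = Z_6 + 5  [with Z_6=-6]  = -1
Without intervention: Z_3 = -Z_1 - 4  [with Z_1=1]  = -5; Z_5 = -Z_2 - 4  [with Z_2=-3]  = -1; Z_6 = -2Z_5 - Z_3 - 5  [with Z_5=-1, Z_3=-5]  = 2; Z_8 = Z_6 + 5  [with Z_6=2]  = 7.
Change = -1 − 7 = -8.

-8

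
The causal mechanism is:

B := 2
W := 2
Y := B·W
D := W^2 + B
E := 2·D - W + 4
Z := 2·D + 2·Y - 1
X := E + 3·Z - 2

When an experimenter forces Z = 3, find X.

21

Intervening sets Z = 3 and removes its equation (Z := 2·D + 2·Y - 1).
D = W^2 + B  [with W=2, B=2]  = 6
E = 2·D - W + 4  [with D=6, W=2]  = 14
X = E + 3·Z - 2  [with E=14, Z=3]  = 21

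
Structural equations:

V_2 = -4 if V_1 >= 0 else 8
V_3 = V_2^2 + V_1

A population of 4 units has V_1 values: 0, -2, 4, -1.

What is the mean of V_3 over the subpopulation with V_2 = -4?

E[V_3|V_2=-4] averages over only the 2 units with V_2=-4 (V_1 = 0, 4): V_3 = 16, 20, mean 18.

18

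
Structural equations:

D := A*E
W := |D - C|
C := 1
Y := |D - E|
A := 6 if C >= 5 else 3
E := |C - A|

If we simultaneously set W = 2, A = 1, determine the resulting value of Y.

0

The joint intervention fixes W = 2, A = 1, removing each variable's own equation.
E = |C - A|  [with C=1, A=1]  = 0
D = A*E  [with A=1, E=0]  = 0
Y = |D - E|  [with D=0, E=0]  = 0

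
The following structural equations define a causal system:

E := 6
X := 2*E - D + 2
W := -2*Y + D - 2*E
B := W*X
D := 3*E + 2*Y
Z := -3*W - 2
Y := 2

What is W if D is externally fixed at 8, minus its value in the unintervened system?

The intervention breaks the incoming arrows to D: D := 3*E + 2*Y no longer applies, and D = 8.
W = -2*Y + D - 2*E  [with Y=2, D=8, E=6]  = -8
Without intervention: D = 3*E + 2*Y  [with E=6, Y=2]  = 22; W = -2*Y + D - 2*E  [with Y=2, D=22, E=6]  = 6.
Change = -8 − 6 = -14.

-14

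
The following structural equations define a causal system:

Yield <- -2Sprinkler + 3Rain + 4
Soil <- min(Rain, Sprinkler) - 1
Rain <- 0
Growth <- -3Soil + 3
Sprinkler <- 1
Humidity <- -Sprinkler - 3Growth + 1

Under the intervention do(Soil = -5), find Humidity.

do(Soil=-5) replaces the equation Soil <- min(Rain, Sprinkler) - 1 with the constant Soil = -5.
Growth = -3Soil + 3  [with Soil=-5]  = 18
Humidity = -Sprinkler - 3Growth + 1  [with Sprinkler=1, Growth=18]  = -54

-54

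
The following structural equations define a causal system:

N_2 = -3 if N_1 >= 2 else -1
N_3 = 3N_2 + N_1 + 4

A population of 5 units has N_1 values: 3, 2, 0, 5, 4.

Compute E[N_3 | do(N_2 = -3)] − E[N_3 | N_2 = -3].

Every unit gets N_2=-3 under the intervention. N_3 values become -2, -3, -5, 0, -1; E[N_3|do(N_2=-3)] = -2.2.
E[N_3|N_2=-3] averages over only the 4 units with N_2=-3 (N_1 = 3, 2, 5, 4): N_3 = -2, -3, 0, -1, mean -1.5.
Difference = -2.2 − (-1.5) = -0.7.

-0.7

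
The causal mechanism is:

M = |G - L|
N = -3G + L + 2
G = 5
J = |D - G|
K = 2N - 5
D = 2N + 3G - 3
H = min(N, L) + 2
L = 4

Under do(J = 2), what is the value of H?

-7

The intervention breaks the incoming arrows to J: J = |D - G| no longer applies, and J = 2.
Since H is not a descendant of the intervened variable, it is unaffected.
N = -3G + L + 2  [with G=5, L=4]  = -9
H = min(N, L) + 2  [with N=-9, L=4]  = -7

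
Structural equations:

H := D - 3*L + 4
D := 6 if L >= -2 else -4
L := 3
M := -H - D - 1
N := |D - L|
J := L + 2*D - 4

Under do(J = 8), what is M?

do(J=8) replaces the equation J := L + 2*D - 4 with the constant J = 8.
No directed path runs from J to M, so M keeps its natural value.
D = 6 if L >= -2 else -4  [with L=3]  = 6
H = D - 3*L + 4  [with D=6, L=3]  = 1
M = -H - D - 1  [with H=1, D=6]  = -8

-8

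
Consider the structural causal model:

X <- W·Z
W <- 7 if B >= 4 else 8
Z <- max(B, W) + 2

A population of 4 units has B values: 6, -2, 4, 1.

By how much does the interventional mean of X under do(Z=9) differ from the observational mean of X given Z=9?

Under do(Z=9), Z's equation is replaced by Z=9 for every unit. Per-unit X: 63, 72, 63, 72. Mean = 67.5.
Observing Z=9 restricts to units where Z's equation naturally yields 9: B ∈ {6, 4}. In that subpopulation X = 63, 63, mean 63.
Difference = 67.5 − 63 = 4.5.

4.5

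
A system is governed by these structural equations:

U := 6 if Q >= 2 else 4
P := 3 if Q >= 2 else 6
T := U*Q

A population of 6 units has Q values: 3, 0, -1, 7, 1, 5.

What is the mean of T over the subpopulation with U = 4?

0

E[T|U=4] averages over only the 3 units with U=4 (Q = 0, -1, 1): T = 0, -4, 4, mean 0.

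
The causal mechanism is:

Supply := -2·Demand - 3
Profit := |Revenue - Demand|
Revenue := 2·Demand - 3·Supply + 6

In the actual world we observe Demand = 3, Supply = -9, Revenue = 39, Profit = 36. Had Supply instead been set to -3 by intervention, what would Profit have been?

Under do(Supply=-3), the mechanism Supply := -2·Demand - 3 is discarded; Supply is fixed at -3.
Revenue = 2·Demand - 3·Supply + 6  [with Demand=3, Supply=-3]  = 21
Profit = |Revenue - Demand|  [with Revenue=21, Demand=3]  = 18

18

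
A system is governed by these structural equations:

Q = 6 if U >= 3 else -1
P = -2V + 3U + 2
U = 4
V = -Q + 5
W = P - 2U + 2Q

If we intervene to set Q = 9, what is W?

do(Q=9) replaces the equation Q = 6 if U >= 3 else -1 with the constant Q = 9.
V = -Q + 5  [with Q=9]  = -4
P = -2V + 3U + 2  [with V=-4, U=4]  = 22
W = P - 2U + 2Q  [with P=22, U=4, Q=9]  = 32

32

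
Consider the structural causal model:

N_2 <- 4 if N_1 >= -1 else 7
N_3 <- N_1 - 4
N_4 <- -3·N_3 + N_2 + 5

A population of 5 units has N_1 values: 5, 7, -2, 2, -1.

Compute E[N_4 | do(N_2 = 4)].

14.4

Every unit gets N_2=4 under the intervention. N_4 values become 6, 0, 27, 15, 24; E[N_4|do(N_2=4)] = 14.4.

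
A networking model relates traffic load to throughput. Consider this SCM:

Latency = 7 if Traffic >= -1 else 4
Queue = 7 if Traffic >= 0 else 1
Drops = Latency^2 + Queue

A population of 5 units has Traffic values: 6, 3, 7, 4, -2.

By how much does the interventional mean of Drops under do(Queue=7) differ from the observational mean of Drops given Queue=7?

Under do(Queue=7), Queue's equation is replaced by Queue=7 for every unit. Per-unit Drops: 56, 56, 56, 56, 23. Mean = 49.4.
E[Drops|Queue=7] averages over only the 4 units with Queue=7 (Traffic = 6, 3, 7, 4): Drops = 56, 56, 56, 56, mean 56.
Difference = 49.4 − 56 = -6.6.

-6.6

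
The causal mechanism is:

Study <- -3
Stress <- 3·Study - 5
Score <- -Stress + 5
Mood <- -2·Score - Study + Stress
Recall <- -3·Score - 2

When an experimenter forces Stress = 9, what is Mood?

20

Under do(Stress=9), the mechanism Stress <- 3·Study - 5 is discarded; Stress is fixed at 9.
Score = -Stress + 5  [with Stress=9]  = -4
Mood = -2·Score - Study + Stress  [with Score=-4, Study=-3, Stress=9]  = 20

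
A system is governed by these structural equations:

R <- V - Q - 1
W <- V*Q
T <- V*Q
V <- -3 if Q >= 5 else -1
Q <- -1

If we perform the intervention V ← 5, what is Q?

-1

Under do(V=5), the mechanism V <- -3 if Q >= 5 else -1 is discarded; V is fixed at 5.
Q is not downstream of the intervention, so its value is determined by the original equations.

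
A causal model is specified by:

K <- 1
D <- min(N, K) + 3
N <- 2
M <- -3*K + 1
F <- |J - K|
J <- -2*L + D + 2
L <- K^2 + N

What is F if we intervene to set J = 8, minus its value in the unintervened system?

Intervening sets J = 8 and removes its equation (J <- -2*L + D + 2).
F = |J - K|  [with J=8, K=1]  = 7
Without intervention: D = min(N, K) + 3  [with N=2, K=1]  = 4; L = K^2 + N  [with K=1, N=2]  = 3; J = -2*L + D + 2  [with L=3, D=4]  = 0; F = |J - K|  [with J=0, K=1]  = 1.
Change = 7 − 1 = 6.

6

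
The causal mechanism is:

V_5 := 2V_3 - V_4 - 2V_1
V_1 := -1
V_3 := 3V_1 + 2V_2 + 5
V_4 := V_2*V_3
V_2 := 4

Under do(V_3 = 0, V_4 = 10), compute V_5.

-8

Setting V_3 = 0, V_4 = 10 by intervention discards those variables' equations.
V_5 = 2V_3 - V_4 - 2V_1  [with V_3=0, V_4=10, V_1=-1]  = -8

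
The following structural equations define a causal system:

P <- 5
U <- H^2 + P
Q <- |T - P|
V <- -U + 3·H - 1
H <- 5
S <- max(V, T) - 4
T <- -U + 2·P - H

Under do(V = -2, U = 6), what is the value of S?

-5

The joint intervention fixes V = -2, U = 6, removing each variable's own equation.
T = -U + 2·P - H  [with U=6, P=5, H=5]  = -1
S = max(V, T) - 4  [with V=-2, T=-1]  = -5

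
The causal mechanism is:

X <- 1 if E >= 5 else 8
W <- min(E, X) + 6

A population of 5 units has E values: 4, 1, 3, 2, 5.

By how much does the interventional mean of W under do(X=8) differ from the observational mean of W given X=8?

0.5

Every unit gets X=8 under the intervention. W values become 10, 7, 9, 8, 11; E[W|do(X=8)] = 9.
E[W|X=8] averages over only the 4 units with X=8 (E = 4, 1, 3, 2): W = 10, 7, 9, 8, mean 8.5.
Difference = 9 − 8.5 = 0.5.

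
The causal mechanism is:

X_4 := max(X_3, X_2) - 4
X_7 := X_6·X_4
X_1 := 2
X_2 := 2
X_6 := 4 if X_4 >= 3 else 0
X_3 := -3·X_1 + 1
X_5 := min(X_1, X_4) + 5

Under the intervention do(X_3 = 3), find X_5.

4

do(X_3=3) replaces the equation X_3 := -3·X_1 + 1 with the constant X_3 = 3.
X_4 = max(X_3, X_2) - 4  [with X_3=3, X_2=2]  = -1
X_5 = min(X_1, X_4) + 5  [with X_1=2, X_4=-1]  = 4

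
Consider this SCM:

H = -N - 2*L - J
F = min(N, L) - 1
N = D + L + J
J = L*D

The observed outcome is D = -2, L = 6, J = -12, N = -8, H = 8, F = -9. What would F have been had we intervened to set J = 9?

The intervention breaks the incoming arrows to J: J = L*D no longer applies, and J = 9.
N = D + L + J  [with D=-2, L=6, J=9]  = 13
F = min(N, L) - 1  [with N=13, L=6]  = 5

5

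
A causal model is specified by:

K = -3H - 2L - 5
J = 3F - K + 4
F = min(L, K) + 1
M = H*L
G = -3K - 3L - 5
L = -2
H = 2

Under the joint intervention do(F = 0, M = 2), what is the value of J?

Setting F = 0, M = 2 by intervention discards those variables' equations.
K = -3H - 2L - 5  [with H=2, L=-2]  = -7
J = 3F - K + 4  [with F=0, K=-7]  = 11

11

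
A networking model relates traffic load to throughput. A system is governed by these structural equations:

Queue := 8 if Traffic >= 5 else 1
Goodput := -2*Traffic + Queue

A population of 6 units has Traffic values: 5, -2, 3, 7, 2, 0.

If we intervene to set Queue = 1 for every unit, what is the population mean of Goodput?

-4

Every unit gets Queue=1 under the intervention. Goodput values become -9, 5, -5, -13, -3, 1; E[Goodput|do(Queue=1)] = -4.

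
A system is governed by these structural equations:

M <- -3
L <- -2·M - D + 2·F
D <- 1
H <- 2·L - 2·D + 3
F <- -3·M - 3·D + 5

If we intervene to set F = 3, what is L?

The intervention breaks the incoming arrows to F: F <- -3·M - 3·D + 5 no longer applies, and F = 3.
L = -2·M - D + 2·F  [with M=-3, D=1, F=3]  = 11

11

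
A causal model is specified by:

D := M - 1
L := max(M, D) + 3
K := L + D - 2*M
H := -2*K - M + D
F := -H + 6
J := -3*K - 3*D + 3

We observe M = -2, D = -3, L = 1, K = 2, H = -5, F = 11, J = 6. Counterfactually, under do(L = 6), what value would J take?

The intervention breaks the incoming arrows to L: L := max(M, D) + 3 no longer applies, and L = 6.
D = M - 1  [with M=-2]  = -3
K = L + D - 2*M  [with L=6, D=-3, M=-2]  = 7
J = -3*K - 3*D + 3  [with K=7, D=-3]  = -9

-9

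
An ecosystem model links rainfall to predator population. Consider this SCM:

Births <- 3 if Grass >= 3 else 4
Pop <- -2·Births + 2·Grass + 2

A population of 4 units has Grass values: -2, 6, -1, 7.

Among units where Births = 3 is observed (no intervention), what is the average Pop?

E[Pop|Births=3] averages over only the 2 units with Births=3 (Grass = 6, 7): Pop = 8, 10, mean 9.

9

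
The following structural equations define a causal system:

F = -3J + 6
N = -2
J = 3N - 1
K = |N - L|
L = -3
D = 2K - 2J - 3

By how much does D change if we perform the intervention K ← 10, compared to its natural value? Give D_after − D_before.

18

The intervention breaks the incoming arrows to K: K = |N - L| no longer applies, and K = 10.
J = 3N - 1  [with N=-2]  = -7
D = 2K - 2J - 3  [with K=10, J=-7]  = 31
Without intervention: K = |N - L|  [with N=-2, L=-3]  = 1; J = 3N - 1  [with N=-2]  = -7; D = 2K - 2J - 3  [with K=1, J=-7]  = 13.
Change = 31 − 13 = 18.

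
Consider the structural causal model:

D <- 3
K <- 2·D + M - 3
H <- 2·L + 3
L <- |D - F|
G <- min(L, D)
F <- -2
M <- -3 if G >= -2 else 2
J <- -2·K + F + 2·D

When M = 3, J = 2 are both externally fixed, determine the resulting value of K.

The joint intervention fixes M = 3, J = 2, removing each variable's own equation.
K = 2·D + M - 3  [with D=3, M=3]  = 6

6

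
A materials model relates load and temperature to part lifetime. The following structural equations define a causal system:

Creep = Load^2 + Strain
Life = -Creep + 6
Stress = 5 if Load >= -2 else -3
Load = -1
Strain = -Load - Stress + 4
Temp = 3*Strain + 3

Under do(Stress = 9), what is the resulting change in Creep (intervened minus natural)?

-4

do(Stress=9) replaces the equation Stress = 5 if Load >= -2 else -3 with the constant Stress = 9.
Strain = -Load - Stress + 4  [with Load=-1, Stress=9]  = -4
Creep = Load^2 + Strain  [with Load=-1, Strain=-4]  = -3
Without intervention: Stress = 5 if Load >= -2 else -3  [with Load=-1]  = 5; Strain = -Load - Stress + 4  [with Load=-1, Stress=5]  = 0; Creep = Load^2 + Strain  [with Load=-1, Strain=0]  = 1.
Change = -3 − 1 = -4.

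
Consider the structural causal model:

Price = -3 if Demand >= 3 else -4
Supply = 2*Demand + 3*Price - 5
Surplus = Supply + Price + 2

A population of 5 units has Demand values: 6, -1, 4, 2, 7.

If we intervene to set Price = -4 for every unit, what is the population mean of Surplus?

Under do(Price=-4), Price's equation is replaced by Price=-4 for every unit. Per-unit Surplus: -7, -21, -11, -15, -5. Mean = -11.8.

-11.8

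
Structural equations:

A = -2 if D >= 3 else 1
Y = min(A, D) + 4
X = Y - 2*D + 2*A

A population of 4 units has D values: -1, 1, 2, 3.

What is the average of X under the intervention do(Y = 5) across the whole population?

The intervention sets Y=5 in all 4 units regardless of D. Recomputing X per unit gives 9, 5, 3, -5; average 3.

3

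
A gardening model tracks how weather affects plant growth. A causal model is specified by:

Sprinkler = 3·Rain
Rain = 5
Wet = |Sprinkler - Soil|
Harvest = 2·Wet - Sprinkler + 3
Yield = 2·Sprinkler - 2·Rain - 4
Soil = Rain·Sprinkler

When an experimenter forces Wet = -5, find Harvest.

Under do(Wet=-5), the mechanism Wet = |Sprinkler - Soil| is discarded; Wet is fixed at -5.
Sprinkler = 3·Rain  [with Rain=5]  = 15
Harvest = 2·Wet - Sprinkler + 3  [with Wet=-5, Sprinkler=15]  = -22

-22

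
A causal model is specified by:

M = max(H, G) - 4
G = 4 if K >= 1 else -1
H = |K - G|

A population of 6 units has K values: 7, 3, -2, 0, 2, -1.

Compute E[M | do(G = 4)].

0.5

do(G=4) breaks G's dependence on K. With G=4 fixed, M across the units is 0, 0, 2, 0, 0, 1, mean 0.5.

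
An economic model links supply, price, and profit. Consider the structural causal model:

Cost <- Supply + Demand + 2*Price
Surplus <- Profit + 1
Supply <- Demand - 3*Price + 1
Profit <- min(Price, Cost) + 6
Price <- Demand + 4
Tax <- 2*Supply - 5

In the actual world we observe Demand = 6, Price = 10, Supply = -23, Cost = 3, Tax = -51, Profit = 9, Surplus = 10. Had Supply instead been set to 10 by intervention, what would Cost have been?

36

The intervention breaks the incoming arrows to Supply: Supply <- Demand - 3*Price + 1 no longer applies, and Supply = 10.
Price = Demand + 4  [with Demand=6]  = 10
Cost = Supply + Demand + 2*Price  [with Supply=10, Demand=6, Price=10]  = 36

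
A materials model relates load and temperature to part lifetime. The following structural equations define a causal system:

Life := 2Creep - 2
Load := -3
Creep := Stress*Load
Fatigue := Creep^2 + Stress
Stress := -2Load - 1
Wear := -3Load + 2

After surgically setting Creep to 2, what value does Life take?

The intervention breaks the incoming arrows to Creep: Creep := Stress*Load no longer applies, and Creep = 2.
Life = 2Creep - 2  [with Creep=2]  = 2

2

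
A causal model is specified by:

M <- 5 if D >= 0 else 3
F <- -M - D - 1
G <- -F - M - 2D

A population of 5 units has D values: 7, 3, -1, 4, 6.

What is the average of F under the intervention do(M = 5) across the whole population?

Every unit gets M=5 under the intervention. F values become -13, -9, -5, -10, -12; E[F|do(M=5)] = -9.8.

-9.8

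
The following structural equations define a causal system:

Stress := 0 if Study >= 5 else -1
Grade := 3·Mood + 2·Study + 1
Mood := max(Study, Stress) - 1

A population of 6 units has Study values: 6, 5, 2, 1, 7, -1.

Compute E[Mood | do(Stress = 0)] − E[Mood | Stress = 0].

Every unit gets Stress=0 under the intervention. Mood values become 5, 4, 1, 0, 6, -1; E[Mood|do(Stress=0)] = 2.5.
E[Mood|Stress=0] averages over only the 3 units with Stress=0 (Study = 6, 5, 7): Mood = 5, 4, 6, mean 5.
Difference = 2.5 − 5 = -2.5.

-2.5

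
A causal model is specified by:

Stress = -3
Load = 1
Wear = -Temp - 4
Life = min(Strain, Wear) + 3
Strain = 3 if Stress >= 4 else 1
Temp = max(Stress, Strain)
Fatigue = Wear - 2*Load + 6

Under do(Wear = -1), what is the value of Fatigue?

The intervention breaks the incoming arrows to Wear: Wear = -Temp - 4 no longer applies, and Wear = -1.
Fatigue = Wear - 2*Load + 6  [with Wear=-1, Load=1]  = 3

3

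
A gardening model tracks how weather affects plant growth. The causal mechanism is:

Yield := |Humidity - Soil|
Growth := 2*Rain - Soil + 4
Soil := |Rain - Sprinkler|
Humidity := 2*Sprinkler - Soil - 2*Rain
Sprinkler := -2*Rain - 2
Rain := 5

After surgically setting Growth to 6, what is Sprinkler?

-12

The intervention breaks the incoming arrows to Growth: Growth := 2*Rain - Soil + 4 no longer applies, and Growth = 6.
Since Sprinkler is not a descendant of the intervened variable, it is unaffected.
Sprinkler = -2*Rain - 2  [with Rain=5]  = -12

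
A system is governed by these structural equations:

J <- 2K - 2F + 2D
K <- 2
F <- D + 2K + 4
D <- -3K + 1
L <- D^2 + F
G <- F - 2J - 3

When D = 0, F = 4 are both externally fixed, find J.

Setting D = 0, F = 4 by intervention discards those variables' equations.
J = 2K - 2F + 2D  [with K=2, F=4, D=0]  = -4

-4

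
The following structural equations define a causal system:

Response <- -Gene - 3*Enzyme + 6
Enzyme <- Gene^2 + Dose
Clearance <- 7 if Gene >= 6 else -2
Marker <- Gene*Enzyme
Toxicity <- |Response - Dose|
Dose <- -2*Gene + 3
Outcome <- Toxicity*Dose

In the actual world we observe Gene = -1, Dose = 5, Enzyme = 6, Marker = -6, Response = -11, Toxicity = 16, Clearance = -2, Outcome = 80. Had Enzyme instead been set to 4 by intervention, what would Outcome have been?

50

The intervention breaks the incoming arrows to Enzyme: Enzyme <- Gene^2 + Dose no longer applies, and Enzyme = 4.
Dose = -2*Gene + 3  [with Gene=-1]  = 5
Response = -Gene - 3*Enzyme + 6  [with Gene=-1, Enzyme=4]  = -5
Toxicity = |Response - Dose|  [with Response=-5, Dose=5]  = 10
Outcome = Toxicity*Dose  [with Toxicity=10, Dose=5]  = 50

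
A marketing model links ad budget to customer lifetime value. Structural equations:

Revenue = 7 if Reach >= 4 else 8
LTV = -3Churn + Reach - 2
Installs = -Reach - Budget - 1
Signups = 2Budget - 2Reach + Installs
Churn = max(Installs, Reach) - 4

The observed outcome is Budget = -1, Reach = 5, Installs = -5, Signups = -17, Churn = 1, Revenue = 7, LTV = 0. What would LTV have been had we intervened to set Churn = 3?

Under do(Churn=3), the mechanism Churn = max(Installs, Reach) - 4 is discarded; Churn is fixed at 3.
LTV = -3Churn + Reach - 2  [with Churn=3, Reach=5]  = -6

-6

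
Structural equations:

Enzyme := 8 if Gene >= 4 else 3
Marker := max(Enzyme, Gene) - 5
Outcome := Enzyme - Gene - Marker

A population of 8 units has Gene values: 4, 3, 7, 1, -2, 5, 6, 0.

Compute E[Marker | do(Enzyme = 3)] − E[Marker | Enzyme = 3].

1.25

Every unit gets Enzyme=3 under the intervention. Marker values become -1, -2, 2, -2, -2, 0, 1, -2; E[Marker|do(Enzyme=3)] = -0.75.
Conditioning on Enzyme=3 selects the 4 unit(s) with Gene ∈ {3, 1, -2, 0}. Their Marker values: -2, -2, -2, -2. Mean = -2.
Difference = -0.75 − (-2) = 1.25.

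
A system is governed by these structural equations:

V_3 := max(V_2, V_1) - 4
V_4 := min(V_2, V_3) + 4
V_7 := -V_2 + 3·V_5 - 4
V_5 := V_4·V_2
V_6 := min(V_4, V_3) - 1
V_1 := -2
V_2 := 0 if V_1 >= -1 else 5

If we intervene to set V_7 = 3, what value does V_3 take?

1

Intervening sets V_7 = 3 and removes its equation (V_7 := -V_2 + 3·V_5 - 4).
V_3 is not downstream of the intervention, so its value is determined by the original equations.
V_2 = 0 if V_1 >= -1 else 5  [with V_1=-2]  = 5
V_3 = max(V_2, V_1) - 4  [with V_2=5, V_1=-2]  = 1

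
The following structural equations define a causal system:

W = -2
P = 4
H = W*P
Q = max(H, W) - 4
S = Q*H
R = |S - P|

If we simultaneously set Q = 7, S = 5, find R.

1

The joint intervention fixes Q = 7, S = 5, removing each variable's own equation.
R = |S - P|  [with S=5, P=4]  = 1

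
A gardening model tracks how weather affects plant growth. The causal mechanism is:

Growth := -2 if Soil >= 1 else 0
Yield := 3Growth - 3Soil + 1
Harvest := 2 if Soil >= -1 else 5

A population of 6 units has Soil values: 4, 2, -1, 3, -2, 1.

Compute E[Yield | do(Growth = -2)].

-8.5

The intervention sets Growth=-2 in all 6 units regardless of Soil. Recomputing Yield per unit gives -17, -11, -2, -14, 1, -8; average -8.5.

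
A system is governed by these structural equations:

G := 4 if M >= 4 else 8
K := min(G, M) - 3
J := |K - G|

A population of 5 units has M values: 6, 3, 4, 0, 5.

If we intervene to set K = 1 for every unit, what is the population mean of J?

4.6

do(K=1) breaks K's dependence on M. With K=1 fixed, J across the units is 3, 7, 3, 7, 3, mean 4.6.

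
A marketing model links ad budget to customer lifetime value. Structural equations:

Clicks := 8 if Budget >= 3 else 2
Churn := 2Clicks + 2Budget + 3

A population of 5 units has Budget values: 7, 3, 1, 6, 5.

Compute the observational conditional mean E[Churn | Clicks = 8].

Observing Clicks=8 restricts to units where Clicks's equation naturally yields 8: Budget ∈ {7, 3, 6, 5}. In that subpopulation Churn = 33, 25, 31, 29, mean 29.5.

29.5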